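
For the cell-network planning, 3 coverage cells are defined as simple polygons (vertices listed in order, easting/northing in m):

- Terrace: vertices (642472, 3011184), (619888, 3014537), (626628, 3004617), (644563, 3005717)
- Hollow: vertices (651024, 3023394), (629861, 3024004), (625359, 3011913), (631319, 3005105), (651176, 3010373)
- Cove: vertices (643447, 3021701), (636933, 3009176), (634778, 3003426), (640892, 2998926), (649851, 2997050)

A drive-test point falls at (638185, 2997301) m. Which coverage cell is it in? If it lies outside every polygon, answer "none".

none

Cast a ray rightward from (638185, 2997301). For each polygon, the edges (by vertex number in listed order) whose endpoints lie on opposite sides of northing = 2997301, where each meets that height, and whether that is right or left of the point:
Terrace: no edge straddles that height → 0 crossings.
Hollow: no edge straddles that height → 0 crossings.
Cove: 4–5 at easting≈648652.3 (right), 5–1 at easting≈649785.8 (right) → 2 crossings.
All counts are even, so the point lies outside every listed polygon.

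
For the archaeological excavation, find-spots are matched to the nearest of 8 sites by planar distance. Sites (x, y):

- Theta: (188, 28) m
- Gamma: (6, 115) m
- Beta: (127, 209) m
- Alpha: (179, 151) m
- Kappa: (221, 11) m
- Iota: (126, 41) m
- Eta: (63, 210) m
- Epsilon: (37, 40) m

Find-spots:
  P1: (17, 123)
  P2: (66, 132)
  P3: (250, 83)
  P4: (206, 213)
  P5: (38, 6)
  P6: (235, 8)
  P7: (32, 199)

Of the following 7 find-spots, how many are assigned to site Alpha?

1

P1 → Gamma
P2 → Gamma
P3 → Kappa
P4 → Alpha
P5 → Epsilon
P6 → Kappa
P7 → Eta
1 of the 7 goes to Alpha.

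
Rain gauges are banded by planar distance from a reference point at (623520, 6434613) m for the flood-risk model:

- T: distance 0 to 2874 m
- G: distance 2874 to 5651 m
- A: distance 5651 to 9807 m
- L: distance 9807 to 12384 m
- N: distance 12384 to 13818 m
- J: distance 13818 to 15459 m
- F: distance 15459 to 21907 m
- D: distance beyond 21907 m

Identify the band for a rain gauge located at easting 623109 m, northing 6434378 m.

Distance = √((623109−623520)² + (6434378−6434613)²) = √(168921.000 + 55225.000) = 473.441 m.
0 ≤ 473.441 < 2874 → T.

T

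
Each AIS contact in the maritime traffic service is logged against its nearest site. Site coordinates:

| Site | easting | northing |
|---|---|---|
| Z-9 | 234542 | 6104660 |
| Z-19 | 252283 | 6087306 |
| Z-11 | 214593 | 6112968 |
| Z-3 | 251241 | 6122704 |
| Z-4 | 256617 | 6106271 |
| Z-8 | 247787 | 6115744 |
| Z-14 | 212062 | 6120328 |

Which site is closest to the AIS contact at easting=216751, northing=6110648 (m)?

Squared distances to each site:
Z-9: 352375825.000; Z-19: 1807371988.000; Z-11: 10039364.000; Z-3: 1334907236.000; Z-4: 1608456085.000; Z-8: 989202512.000; Z-14: 115689121.000.
Minimum at Z-11.

Z-11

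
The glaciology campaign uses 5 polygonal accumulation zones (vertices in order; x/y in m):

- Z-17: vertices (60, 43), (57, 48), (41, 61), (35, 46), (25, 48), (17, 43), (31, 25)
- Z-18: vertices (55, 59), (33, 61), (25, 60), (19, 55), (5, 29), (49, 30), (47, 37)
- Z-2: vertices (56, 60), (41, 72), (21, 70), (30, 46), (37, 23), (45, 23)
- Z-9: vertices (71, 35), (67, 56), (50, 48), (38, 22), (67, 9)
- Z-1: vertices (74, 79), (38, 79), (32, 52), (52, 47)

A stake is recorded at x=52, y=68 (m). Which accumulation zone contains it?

Cast a ray rightward from (52, 68). For each polygon, the edges (by vertex number in listed order) whose endpoints lie on opposite sides of y = 68, where each meets that height, and whether that is right or left of the point:
Z-17: no edge straddles that height → 0 crossings.
Z-18: no edge straddles that height → 0 crossings.
Z-2: 1–2 at x≈46.0 (left), 3–4 at x≈21.8 (left) → 0 crossings.
Z-9: no edge straddles that height → 0 crossings.
Z-1: 2–3 at x≈35.6 (left), 4–1 at x≈66.4 (right) → 1 crossing.
Only Z-1 has an odd count, so the point is inside Z-1.

Z-1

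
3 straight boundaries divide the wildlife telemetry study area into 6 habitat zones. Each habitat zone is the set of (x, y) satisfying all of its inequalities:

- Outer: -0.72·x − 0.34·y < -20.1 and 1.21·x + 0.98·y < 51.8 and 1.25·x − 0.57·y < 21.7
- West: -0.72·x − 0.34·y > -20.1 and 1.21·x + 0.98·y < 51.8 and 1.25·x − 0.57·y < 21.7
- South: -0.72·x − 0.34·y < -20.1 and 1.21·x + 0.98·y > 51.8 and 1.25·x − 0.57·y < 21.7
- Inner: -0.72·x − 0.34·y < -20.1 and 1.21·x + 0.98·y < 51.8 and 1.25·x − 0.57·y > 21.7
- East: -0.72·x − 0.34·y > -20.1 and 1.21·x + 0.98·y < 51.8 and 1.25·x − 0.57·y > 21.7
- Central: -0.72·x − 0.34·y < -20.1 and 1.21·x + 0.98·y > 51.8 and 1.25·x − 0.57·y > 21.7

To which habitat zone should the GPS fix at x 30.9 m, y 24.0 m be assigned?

-0.72·30.9 − 0.34·24.0 = -30.408, which is < -20.1
1.21·30.9 + 0.98·24.0 = 60.909, which is > 51.8
1.25·30.9 − 0.57·24.0 = 24.945, which is > 21.7
This sign pattern matches Central.

Central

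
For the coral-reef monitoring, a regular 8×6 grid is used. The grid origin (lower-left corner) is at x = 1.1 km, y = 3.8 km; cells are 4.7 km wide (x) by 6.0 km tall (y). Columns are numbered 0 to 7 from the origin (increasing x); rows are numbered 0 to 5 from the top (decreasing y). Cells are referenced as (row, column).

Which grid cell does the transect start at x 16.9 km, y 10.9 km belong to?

(4, 3)

Column index: ⌊(16.9 − 1.1) / 4.7⌋ = ⌊3.362⌋ = 3
Row offset from origin: ⌊(10.9 − 3.8) / 6.0⌋ = ⌊1.183⌋ = 1 → row 4 (counted from top)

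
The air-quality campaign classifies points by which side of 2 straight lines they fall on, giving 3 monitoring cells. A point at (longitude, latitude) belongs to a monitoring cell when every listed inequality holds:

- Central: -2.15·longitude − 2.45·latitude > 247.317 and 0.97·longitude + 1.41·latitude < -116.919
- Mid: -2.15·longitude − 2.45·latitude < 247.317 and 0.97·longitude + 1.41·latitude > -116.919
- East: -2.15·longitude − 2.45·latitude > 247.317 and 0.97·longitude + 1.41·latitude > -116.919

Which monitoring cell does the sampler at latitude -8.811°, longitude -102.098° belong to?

Mid

-2.15·-102.098 − 2.45·-8.811 = 241.098, which is < 247.317
0.97·-102.098 + 1.41·-8.811 = -111.459, which is > -116.919
This sign pattern matches Mid.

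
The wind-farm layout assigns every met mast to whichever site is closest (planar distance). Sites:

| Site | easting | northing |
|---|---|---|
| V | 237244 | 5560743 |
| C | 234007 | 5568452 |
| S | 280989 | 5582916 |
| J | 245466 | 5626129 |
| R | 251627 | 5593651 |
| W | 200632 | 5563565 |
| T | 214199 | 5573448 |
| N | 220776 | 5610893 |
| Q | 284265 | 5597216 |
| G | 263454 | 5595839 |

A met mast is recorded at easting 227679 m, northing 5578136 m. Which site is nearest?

Squared distances to each site:
V: 394005674.000; C: 133823440.000; S: 2864804500.000; J: 2619705418.000; R: 814221929.000; W: 943854250.000; T: 203687744.000; N: 1120672458.000; Q: 3566021796.000; G: 1593246834.000.
Minimum at C.

C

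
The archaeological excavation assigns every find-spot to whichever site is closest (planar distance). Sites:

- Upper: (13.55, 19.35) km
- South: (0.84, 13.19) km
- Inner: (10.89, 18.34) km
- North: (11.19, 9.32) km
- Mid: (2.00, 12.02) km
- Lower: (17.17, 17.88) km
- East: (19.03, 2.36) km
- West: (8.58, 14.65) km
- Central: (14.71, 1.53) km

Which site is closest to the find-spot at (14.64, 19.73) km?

Squared distances to each site:
Upper: 1.332; South: 233.212; Inner: 15.995; North: 120.271; Mid: 219.214; Lower: 9.823; East: 320.989; West: 62.530; Central: 331.245.
Minimum at Upper.

Upper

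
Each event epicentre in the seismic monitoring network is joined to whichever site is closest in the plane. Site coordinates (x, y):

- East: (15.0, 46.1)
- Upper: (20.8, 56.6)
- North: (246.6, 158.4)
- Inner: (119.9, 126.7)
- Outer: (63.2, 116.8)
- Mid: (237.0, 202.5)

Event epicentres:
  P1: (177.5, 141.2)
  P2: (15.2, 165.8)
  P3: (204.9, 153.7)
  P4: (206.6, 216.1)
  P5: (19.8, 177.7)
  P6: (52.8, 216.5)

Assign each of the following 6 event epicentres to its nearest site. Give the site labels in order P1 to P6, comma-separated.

Inner, Outer, North, Mid, Outer, Outer

P1 → Inner (d²=3528.01)
P2 → Outer (d²=4705.00)
P3 → North (d²=1760.98)
P4 → Mid (d²=1109.12)
P5 → Outer (d²=5592.37)
P6 → Outer (d²=10048.25)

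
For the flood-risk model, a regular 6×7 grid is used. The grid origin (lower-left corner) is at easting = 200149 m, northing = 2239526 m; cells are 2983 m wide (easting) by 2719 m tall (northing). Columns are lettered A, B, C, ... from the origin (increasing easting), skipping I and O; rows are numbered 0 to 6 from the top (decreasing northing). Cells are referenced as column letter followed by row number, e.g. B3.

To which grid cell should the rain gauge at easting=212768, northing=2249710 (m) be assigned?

Column index: ⌊(212768 − 200149) / 2983⌋ = ⌊4.230⌋ = 4 → column E
Row offset from origin: ⌊(2249710 − 2239526) / 2719⌋ = ⌊3.745⌋ = 3 → row 3 (counted from top)

E3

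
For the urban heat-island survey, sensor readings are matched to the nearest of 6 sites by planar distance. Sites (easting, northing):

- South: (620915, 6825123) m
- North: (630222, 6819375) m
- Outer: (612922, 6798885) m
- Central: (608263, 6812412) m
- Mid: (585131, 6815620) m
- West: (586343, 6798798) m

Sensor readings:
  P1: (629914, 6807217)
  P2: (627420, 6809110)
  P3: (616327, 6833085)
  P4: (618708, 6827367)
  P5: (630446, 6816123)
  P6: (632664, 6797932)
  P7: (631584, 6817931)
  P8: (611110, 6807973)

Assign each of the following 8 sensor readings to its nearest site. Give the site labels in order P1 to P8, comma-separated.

North, North, South, South, North, Outer, North, Central

P1 → North (d²=147911828.00)
P2 → North (d²=113221429.00)
P3 → South (d²=84443188.00)
P4 → South (d²=9906385.00)
P5 → North (d²=10625680.00)
P6 → Outer (d²=390654773.00)
P7 → North (d²=3940180.00)
P8 → Central (d²=27810130.00)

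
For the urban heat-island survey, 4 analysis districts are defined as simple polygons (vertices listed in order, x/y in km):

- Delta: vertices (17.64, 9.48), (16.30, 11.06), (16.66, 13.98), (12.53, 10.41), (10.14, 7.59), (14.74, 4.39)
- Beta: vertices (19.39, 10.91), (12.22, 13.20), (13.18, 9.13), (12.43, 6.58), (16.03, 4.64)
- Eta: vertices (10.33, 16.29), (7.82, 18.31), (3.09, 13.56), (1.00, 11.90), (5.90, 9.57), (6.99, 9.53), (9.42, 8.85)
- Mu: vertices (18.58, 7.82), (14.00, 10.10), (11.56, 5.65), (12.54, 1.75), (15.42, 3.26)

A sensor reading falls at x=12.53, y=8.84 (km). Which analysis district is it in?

Delta

Cast a ray rightward from (12.53, 8.84). For each polygon, the edges (by vertex number in listed order) whose endpoints lie on opposite sides of y = 8.84, where each meets that height, and whether that is right or left of the point:
Delta: 4–5 at x≈11.199 (left), 6–1 at x≈17.275 (right) → 1 crossing.
Beta: 3–4 at x≈13.095 (right), 5–1 at x≈18.281 (right) → 2 crossings.
Eta: no edge straddles that height → 0 crossings.
Mu: 1–2 at x≈16.531 (right), 2–3 at x≈13.309 (right) → 2 crossings.
Only Delta has an odd count, so the point is inside Delta.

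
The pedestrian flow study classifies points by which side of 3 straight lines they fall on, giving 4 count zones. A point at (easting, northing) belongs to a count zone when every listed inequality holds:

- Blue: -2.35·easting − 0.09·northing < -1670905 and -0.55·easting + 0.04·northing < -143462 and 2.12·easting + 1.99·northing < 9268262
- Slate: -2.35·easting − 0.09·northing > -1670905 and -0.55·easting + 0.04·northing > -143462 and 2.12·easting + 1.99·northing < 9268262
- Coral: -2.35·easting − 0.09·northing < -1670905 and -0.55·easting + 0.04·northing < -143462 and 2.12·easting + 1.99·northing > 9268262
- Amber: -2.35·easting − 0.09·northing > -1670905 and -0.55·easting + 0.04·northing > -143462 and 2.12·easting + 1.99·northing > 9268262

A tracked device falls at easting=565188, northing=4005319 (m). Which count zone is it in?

Blue

-2.35·565188 − 0.09·4005319 = -1688670.510, which is < -1670905
-0.55·565188 + 0.04·4005319 = -150640.640, which is < -143462
2.12·565188 + 1.99·4005319 = 9168783.370, which is < 9268262
This sign pattern matches Blue.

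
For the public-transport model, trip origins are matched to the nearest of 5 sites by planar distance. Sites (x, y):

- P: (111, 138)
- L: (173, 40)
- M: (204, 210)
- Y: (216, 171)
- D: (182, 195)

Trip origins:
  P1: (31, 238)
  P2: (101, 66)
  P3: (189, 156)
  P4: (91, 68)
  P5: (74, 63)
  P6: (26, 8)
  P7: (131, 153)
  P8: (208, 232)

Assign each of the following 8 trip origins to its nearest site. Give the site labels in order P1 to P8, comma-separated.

P1 → P (d²=16400.00)
P2 → P (d²=5284.00)
P3 → Y (d²=954.00)
P4 → P (d²=5300.00)
P5 → P (d²=6994.00)
P6 → L (d²=22633.00)
P7 → P (d²=625.00)
P8 → M (d²=500.00)

P, P, Y, P, P, L, P, M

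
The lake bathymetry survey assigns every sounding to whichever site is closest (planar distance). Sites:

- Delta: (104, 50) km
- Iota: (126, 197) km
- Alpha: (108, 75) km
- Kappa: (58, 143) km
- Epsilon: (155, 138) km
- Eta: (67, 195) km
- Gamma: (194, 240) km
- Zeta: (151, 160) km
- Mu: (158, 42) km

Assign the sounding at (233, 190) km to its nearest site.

Gamma

Squared distances to each site:
Delta: 36241.000; Iota: 11498.000; Alpha: 28850.000; Kappa: 32834.000; Epsilon: 8788.000; Eta: 27581.000; Gamma: 4021.000; Zeta: 7624.000; Mu: 27529.000.
Minimum at Gamma.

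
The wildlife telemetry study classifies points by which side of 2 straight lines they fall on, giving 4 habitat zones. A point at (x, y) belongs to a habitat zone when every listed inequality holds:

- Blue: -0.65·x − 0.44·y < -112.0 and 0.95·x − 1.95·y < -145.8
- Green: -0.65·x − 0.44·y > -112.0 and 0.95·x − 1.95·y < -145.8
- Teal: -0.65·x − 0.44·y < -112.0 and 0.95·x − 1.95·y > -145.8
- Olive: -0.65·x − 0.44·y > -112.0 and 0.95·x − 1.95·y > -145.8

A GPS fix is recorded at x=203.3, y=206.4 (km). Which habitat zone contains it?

Blue

-0.65·203.3 − 0.44·206.4 = -222.961, which is < -112.0
0.95·203.3 − 1.95·206.4 = -209.345, which is < -145.8
This sign pattern matches Blue.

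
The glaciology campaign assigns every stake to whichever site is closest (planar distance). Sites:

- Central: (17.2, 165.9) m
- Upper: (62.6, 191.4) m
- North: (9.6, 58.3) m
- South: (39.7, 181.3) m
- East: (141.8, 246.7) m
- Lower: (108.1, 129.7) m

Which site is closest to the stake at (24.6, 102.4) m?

Squared distances to each site:
Central: 4087.010; Upper: 9365.000; North: 2169.810; South: 6453.220; East: 34558.330; Lower: 7717.540.
Minimum at North.

North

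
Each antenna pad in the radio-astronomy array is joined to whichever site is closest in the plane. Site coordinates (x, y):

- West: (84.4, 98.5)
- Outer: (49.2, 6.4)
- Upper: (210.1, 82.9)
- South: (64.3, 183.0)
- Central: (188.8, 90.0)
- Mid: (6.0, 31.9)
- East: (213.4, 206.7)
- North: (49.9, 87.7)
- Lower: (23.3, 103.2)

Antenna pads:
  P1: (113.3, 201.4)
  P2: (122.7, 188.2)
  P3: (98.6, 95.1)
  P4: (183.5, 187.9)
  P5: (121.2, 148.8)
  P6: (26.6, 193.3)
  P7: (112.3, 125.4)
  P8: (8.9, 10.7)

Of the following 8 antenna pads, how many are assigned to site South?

P1 → South
P2 → South
P3 → West
P4 → East
P5 → West
P6 → South
P7 → West
P8 → Mid
3 of the 8 go to South.

3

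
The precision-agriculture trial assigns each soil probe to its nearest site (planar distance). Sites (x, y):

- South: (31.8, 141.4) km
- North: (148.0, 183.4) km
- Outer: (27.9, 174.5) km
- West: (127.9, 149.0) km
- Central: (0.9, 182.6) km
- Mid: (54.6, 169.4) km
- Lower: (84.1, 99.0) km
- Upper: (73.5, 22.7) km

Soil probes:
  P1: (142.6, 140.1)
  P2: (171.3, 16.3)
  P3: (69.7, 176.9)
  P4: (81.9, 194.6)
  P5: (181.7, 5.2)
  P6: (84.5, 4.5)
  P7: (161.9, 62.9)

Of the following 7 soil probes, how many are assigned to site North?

P1 → West
P2 → Upper
P3 → Mid
P4 → Mid
P5 → Upper
P6 → Upper
P7 → Lower
0 of the 7 go to North.

0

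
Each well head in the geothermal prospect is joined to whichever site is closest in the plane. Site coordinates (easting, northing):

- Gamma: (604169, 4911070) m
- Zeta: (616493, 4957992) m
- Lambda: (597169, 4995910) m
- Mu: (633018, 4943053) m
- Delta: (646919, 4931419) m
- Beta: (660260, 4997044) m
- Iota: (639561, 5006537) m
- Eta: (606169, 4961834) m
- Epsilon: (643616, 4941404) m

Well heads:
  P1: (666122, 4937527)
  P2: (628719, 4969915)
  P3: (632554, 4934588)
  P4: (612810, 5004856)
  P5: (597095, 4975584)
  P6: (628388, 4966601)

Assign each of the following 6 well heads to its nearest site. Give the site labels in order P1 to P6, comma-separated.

P1 → Delta (d²=406062873.00)
P2 → Zeta (d²=291633005.00)
P3 → Mu (d²=71871521.00)
P4 → Lambda (d²=324671797.00)
P5 → Eta (d²=271399976.00)
P6 → Zeta (d²=215605906.00)

Delta, Zeta, Mu, Lambda, Eta, Zeta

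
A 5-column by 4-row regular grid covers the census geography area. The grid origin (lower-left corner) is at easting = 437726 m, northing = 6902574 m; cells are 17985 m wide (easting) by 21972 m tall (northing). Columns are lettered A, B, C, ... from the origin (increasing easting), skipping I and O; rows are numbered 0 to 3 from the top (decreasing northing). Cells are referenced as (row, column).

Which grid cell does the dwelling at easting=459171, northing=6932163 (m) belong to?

Column index: ⌊(459171 − 437726) / 17985⌋ = ⌊1.192⌋ = 1 → column B
Row offset from origin: ⌊(6932163 − 6902574) / 21972⌋ = ⌊1.347⌋ = 1 → row 2 (counted from top)

(2, B)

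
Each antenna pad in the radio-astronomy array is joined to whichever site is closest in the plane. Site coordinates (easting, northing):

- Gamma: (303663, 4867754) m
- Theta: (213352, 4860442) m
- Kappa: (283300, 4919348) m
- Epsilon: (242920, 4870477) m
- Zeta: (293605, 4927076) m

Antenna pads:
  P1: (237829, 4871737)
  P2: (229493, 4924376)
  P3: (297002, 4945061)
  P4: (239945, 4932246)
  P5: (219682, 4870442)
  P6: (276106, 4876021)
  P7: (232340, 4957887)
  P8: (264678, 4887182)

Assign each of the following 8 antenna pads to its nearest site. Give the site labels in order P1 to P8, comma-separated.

Epsilon, Kappa, Zeta, Kappa, Theta, Gamma, Kappa, Epsilon

P1 → Epsilon (d²=27505881.00)
P2 → Kappa (d²=2920474033.00)
P3 → Zeta (d²=334999834.00)
P4 → Kappa (d²=2046014429.00)
P5 → Theta (d²=140068900.00)
P6 → Gamma (d²=827731538.00)
P7 → Kappa (d²=4082176121.00)
P8 → Epsilon (d²=752467589.00)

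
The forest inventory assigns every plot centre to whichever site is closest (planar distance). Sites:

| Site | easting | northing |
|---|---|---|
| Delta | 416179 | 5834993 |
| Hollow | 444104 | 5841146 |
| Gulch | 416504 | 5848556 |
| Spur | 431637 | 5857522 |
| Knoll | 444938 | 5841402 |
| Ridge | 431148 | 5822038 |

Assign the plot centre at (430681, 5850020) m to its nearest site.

Spur

Squared distances to each site:
Delta: 436118733.000; Hollow: 258924805.000; Gulch: 203130625.000; Spur: 57193940.000; Knoll: 277531973.000; Ridge: 783210413.000.
Minimum at Spur.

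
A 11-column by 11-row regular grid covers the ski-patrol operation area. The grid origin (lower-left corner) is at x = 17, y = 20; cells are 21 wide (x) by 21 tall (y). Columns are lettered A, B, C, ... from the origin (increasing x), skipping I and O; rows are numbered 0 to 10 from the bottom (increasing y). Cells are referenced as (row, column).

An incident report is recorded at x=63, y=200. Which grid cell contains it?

Column index: ⌊(63 − 17) / 21⌋ = ⌊2.190⌋ = 2 → column C
Row offset from origin: ⌊(200 − 20) / 21⌋ = ⌊8.571⌋ = 8 → row 8

(8, C)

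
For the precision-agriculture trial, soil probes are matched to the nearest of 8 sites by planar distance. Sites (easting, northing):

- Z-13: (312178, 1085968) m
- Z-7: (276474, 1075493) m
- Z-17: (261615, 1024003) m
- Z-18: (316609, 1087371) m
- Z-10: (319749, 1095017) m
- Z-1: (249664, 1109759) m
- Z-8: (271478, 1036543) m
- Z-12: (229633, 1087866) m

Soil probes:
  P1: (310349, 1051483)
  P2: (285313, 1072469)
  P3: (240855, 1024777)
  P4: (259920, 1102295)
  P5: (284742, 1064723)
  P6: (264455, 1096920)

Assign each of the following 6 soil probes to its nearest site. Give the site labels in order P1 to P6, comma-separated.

Z-13, Z-7, Z-17, Z-1, Z-7, Z-1

P1 → Z-13 (d²=1192560466.00)
P2 → Z-7 (d²=87272497.00)
P3 → Z-17 (d²=431576676.00)
P4 → Z-1 (d²=160896832.00)
P5 → Z-7 (d²=184352724.00)
P6 → Z-1 (d²=383613602.00)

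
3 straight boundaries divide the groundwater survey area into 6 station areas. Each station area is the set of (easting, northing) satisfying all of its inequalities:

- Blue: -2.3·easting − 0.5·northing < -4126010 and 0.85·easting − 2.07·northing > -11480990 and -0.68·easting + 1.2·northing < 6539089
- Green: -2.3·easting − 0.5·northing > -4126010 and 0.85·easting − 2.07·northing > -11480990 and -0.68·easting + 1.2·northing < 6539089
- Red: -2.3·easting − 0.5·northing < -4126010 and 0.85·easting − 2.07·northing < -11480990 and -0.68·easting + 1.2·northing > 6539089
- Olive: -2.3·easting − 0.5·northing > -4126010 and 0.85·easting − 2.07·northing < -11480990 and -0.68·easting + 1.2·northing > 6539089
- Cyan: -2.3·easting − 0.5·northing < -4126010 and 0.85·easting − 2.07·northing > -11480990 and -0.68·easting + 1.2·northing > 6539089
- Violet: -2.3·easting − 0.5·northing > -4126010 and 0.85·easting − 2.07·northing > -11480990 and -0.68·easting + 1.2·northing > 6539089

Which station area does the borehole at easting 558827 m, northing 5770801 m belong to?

Cyan

-2.3·558827 − 0.5·5770801 = -4170702.600, which is < -4126010
0.85·558827 − 2.07·5770801 = -11470555.120, which is > -11480990
-0.68·558827 + 1.2·5770801 = 6544958.840, which is > 6539089
This sign pattern matches Cyan.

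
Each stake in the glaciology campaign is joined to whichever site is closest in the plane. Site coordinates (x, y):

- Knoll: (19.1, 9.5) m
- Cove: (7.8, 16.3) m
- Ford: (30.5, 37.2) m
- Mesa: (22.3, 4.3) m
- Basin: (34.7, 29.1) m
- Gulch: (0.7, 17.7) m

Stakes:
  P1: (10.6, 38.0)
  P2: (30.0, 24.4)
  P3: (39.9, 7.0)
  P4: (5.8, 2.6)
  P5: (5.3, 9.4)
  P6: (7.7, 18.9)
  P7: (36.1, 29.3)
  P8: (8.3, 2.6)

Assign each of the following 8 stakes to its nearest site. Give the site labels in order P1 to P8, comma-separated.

Ford, Basin, Mesa, Cove, Cove, Cove, Basin, Knoll

P1 → Ford (d²=396.65)
P2 → Basin (d²=44.18)
P3 → Mesa (d²=317.05)
P4 → Cove (d²=191.69)
P5 → Cove (d²=53.86)
P6 → Cove (d²=6.77)
P7 → Basin (d²=2.00)
P8 → Knoll (d²=164.25)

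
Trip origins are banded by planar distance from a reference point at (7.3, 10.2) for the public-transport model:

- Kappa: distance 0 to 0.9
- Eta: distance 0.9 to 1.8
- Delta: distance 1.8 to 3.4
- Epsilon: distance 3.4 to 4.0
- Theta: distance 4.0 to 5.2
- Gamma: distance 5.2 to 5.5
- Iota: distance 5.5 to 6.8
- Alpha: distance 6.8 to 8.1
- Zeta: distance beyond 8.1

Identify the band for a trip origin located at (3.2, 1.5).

Zeta

Distance = √((3.2−7.3)² + (1.5−10.2)²) = √(16.810 + 75.690) = 9.618.
8.1 ≤ 9.618 < ∞ → Zeta.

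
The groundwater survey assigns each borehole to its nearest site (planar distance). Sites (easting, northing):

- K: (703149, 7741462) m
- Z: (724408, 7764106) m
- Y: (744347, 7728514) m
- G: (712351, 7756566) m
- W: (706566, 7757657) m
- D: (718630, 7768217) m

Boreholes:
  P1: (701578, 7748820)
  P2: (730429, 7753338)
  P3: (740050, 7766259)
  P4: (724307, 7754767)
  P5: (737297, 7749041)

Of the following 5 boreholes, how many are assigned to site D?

0

P1 → K
P2 → Z
P3 → Z
P4 → Z
P5 → Z
0 of the 5 go to D.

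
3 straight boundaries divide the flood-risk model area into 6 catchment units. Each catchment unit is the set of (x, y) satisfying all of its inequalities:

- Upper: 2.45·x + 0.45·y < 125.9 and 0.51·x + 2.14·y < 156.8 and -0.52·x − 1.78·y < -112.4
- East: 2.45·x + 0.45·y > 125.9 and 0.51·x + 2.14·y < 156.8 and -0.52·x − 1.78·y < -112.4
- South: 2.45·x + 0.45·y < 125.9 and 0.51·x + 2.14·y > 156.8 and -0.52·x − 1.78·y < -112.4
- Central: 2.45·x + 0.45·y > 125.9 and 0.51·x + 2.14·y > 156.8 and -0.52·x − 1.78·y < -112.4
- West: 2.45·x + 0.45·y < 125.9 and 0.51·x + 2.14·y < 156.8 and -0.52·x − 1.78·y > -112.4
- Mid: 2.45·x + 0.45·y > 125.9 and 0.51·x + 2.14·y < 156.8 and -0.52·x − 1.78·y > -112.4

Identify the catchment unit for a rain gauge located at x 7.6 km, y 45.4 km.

West

2.45·7.6 + 0.45·45.4 = 39.050, which is < 125.9
0.51·7.6 + 2.14·45.4 = 101.032, which is < 156.8
-0.52·7.6 − 1.78·45.4 = -84.764, which is > -112.4
This sign pattern matches West.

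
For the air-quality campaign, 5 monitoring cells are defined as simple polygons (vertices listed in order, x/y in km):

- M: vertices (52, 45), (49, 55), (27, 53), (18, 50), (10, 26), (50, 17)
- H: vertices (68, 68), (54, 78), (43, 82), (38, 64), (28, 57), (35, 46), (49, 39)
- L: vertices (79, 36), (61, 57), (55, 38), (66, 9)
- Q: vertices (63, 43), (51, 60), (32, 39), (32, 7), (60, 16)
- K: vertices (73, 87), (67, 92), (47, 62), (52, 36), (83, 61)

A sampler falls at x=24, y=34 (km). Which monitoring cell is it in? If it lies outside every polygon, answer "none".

M

Cast a ray rightward from (24, 34). For each polygon, the edges (by vertex number in listed order) whose endpoints lie on opposite sides of y = 34, where each meets that height, and whether that is right or left of the point:
M: 4–5 at x≈12.7 (left), 6–1 at x≈51.2 (right) → 1 crossing.
H: no edge straddles that height → 0 crossings.
L: 3–4 at x≈56.5 (right), 4–1 at x≈78.0 (right) → 2 crossings.
Q: 3–4 at x≈32.0 (right), 5–1 at x≈62.0 (right) → 2 crossings.
K: no edge straddles that height → 0 crossings.
Only M has an odd count, so the point is inside M.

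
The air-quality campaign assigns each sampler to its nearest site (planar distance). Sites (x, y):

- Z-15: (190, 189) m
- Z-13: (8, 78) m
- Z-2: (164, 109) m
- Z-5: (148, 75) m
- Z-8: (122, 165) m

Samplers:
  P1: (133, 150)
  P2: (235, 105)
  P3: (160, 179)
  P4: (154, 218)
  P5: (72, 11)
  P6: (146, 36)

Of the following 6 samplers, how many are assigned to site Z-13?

1

P1 → Z-8
P2 → Z-2
P3 → Z-15
P4 → Z-15
P5 → Z-13
P6 → Z-5
1 of the 6 goes to Z-13.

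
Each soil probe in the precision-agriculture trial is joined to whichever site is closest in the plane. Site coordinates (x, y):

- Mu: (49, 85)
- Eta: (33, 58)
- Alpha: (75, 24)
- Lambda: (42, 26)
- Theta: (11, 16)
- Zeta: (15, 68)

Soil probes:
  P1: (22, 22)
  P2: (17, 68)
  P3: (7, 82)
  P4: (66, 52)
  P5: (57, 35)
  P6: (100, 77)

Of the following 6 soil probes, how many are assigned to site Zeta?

2

P1 → Theta
P2 → Zeta
P3 → Zeta
P4 → Alpha
P5 → Lambda
P6 → Mu
2 of the 6 go to Zeta.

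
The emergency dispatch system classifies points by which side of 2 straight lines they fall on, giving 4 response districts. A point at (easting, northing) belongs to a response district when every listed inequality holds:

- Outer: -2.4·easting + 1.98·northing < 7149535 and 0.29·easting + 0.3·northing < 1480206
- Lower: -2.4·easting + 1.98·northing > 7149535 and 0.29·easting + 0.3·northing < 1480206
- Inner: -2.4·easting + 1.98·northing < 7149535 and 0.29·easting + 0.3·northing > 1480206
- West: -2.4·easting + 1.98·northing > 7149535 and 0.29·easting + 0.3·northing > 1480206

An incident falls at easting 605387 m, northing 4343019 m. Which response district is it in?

-2.4·605387 + 1.98·4343019 = 7146248.820, which is < 7149535
0.29·605387 + 0.3·4343019 = 1478467.930, which is < 1480206
This sign pattern matches Outer.

Outer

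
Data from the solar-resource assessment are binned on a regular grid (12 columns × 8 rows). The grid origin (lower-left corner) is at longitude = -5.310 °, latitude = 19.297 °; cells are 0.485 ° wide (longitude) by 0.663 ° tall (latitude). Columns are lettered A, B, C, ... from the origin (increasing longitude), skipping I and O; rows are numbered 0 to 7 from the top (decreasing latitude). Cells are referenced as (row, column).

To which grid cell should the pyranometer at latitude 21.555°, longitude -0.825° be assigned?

Column index: ⌊(-0.825 − -5.310) / 0.485⌋ = ⌊9.247⌋ = 9 → column K
Row offset from origin: ⌊(21.555 − 19.297) / 0.663⌋ = ⌊3.406⌋ = 3 → row 4 (counted from top)

(4, K)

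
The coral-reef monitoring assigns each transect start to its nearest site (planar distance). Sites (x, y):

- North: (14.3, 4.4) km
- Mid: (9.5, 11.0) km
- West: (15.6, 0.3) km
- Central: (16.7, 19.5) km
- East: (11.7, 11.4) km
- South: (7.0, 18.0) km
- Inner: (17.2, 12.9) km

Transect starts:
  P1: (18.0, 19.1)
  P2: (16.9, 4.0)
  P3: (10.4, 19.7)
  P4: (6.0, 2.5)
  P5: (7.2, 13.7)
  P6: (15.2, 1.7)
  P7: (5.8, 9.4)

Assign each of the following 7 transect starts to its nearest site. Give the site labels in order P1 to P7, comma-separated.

P1 → Central (d²=1.85)
P2 → North (d²=6.92)
P3 → South (d²=14.45)
P4 → North (d²=72.50)
P5 → Mid (d²=12.58)
P6 → West (d²=2.12)
P7 → Mid (d²=16.25)

Central, North, South, North, Mid, West, Mid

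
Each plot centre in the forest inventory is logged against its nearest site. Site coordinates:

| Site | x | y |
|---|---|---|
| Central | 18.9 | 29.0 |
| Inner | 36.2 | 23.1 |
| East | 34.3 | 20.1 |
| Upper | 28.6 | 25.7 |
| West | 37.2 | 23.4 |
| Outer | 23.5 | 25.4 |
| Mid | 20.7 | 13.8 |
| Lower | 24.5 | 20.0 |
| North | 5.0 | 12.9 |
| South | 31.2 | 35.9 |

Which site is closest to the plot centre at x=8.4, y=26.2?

Squared distances to each site:
Central: 118.090; Inner: 782.450; East: 708.020; Upper: 408.290; West: 837.280; Outer: 228.650; Mid: 305.050; Lower: 297.650; North: 188.450; South: 613.930.
Minimum at Central.

Central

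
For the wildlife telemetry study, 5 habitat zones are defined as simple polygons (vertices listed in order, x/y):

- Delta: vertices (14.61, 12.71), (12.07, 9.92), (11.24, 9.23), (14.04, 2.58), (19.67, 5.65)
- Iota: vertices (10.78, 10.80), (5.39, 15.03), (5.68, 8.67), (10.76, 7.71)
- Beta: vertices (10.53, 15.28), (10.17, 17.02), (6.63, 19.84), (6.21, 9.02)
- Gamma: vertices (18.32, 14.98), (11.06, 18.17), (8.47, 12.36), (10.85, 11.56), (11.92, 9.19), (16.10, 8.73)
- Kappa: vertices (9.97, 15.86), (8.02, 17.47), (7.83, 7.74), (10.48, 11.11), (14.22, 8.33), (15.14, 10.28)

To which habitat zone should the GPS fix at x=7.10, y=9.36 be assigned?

Iota

Cast a ray rightward from (7.10, 9.36). For each polygon, the edges (by vertex number in listed order) whose endpoints lie on opposite sides of y = 9.36, where each meets that height, and whether that is right or left of the point:
Delta: 2–3 at x≈11.396 (right), 5–1 at x≈17.011 (right) → 2 crossings.
Iota: 2–3 at x≈5.649 (left), 4–1 at x≈10.771 (right) → 1 crossing.
Beta: 3–4 at x≈6.223 (left), 4–1 at x≈6.445 (left) → 0 crossings.
Gamma: 4–5 at x≈11.843 (right), 6–1 at x≈16.324 (right) → 2 crossings.
Kappa: 2–3 at x≈7.862 (right), 3–4 at x≈9.104 (right), 4–5 at x≈12.834 (right), 5–6 at x≈14.706 (right) → 4 crossings.
Only Iota has an odd count, so the point is inside Iota.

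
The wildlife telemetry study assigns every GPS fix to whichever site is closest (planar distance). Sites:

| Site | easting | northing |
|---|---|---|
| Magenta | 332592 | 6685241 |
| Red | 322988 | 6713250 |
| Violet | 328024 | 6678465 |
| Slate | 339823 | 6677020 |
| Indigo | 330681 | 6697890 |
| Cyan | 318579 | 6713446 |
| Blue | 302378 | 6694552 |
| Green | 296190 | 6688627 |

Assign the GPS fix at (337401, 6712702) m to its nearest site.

Red

Squared distances to each site:
Magenta: 777233002.000; Red: 208034873.000; Violet: 1260100298.000; Slate: 1279071208.000; Indigo: 264553744.000; Cyan: 354821220.000; Blue: 1556033029.000; Green: 2277952146.000.
Minimum at Red.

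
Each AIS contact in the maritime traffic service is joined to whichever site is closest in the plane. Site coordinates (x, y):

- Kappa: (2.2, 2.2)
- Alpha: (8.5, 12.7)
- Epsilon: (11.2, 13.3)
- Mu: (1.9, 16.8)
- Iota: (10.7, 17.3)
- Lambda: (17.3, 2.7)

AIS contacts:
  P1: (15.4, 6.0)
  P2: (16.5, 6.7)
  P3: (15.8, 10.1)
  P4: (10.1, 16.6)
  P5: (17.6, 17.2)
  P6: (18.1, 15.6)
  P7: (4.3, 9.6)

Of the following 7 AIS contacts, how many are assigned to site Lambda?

P1 → Lambda
P2 → Lambda
P3 → Epsilon
P4 → Iota
P5 → Iota
P6 → Epsilon
P7 → Alpha
2 of the 7 go to Lambda.

2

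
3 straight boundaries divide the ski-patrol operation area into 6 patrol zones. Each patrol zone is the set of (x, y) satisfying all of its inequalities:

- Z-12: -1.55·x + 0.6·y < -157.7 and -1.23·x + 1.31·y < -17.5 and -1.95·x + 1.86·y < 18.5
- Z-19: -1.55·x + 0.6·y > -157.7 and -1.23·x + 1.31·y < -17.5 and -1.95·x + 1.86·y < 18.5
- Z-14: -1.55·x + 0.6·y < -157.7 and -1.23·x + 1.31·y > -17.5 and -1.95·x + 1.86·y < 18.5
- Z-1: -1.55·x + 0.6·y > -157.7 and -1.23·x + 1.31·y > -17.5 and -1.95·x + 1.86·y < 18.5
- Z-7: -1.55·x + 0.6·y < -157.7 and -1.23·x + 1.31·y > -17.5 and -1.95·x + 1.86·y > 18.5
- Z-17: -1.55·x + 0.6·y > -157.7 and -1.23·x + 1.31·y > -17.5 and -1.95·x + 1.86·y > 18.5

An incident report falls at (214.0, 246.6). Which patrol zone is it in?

Z-7

-1.55·214.0 + 0.6·246.6 = -183.740, which is < -157.7
-1.23·214.0 + 1.31·246.6 = 59.826, which is > -17.5
-1.95·214.0 + 1.86·246.6 = 41.376, which is > 18.5
This sign pattern matches Z-7.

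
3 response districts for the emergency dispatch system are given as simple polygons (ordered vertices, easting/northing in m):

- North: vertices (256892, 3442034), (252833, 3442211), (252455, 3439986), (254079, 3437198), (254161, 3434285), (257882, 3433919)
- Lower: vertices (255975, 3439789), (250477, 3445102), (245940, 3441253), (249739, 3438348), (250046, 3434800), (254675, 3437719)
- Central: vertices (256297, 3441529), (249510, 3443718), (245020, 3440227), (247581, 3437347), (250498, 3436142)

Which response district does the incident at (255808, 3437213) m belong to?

Cast a ray rightward from (255808, 3437213). For each polygon, the edges (by vertex number in listed order) whose endpoints lie on opposite sides of northing = 3437213, where each meets that height, and whether that is right or left of the point:
North: 3–4 at easting≈254070.3 (left), 6–1 at easting≈257480.1 (right) → 1 crossing.
Lower: 4–5 at easting≈249837.2 (left), 5–6 at easting≈253872.6 (left) → 0 crossings.
Central: 4–5 at easting≈247905.4 (left), 5–1 at easting≈251650.9 (left) → 0 crossings.
Only North has an odd count, so the point is inside North.

North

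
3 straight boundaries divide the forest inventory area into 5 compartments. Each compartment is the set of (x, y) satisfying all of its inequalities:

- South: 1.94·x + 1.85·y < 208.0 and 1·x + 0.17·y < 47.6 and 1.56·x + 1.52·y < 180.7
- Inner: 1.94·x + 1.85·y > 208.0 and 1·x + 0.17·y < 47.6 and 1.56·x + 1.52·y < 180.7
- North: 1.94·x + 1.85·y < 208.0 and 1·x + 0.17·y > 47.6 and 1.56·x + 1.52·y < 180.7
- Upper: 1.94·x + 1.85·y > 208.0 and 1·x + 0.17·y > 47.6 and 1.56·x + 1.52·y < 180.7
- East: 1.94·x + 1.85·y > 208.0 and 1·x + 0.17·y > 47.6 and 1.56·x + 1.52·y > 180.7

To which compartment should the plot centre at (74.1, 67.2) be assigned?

1.94·74.1 + 1.85·67.2 = 268.074, which is > 208.0
1·74.1 + 0.17·67.2 = 85.524, which is > 47.6
1.56·74.1 + 1.52·67.2 = 217.740, which is > 180.7
This sign pattern matches East.

East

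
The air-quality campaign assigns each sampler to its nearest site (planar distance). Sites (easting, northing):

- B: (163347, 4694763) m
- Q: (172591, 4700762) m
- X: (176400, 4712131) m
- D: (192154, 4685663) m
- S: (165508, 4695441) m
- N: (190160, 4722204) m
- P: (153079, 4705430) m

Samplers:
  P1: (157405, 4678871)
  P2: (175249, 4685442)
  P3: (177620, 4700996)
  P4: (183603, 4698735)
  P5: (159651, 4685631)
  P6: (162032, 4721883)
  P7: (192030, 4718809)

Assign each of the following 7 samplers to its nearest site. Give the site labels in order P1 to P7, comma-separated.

P1 → B (d²=287863028.00)
P2 → S (d²=194867082.00)
P3 → Q (d²=25345597.00)
P4 → Q (d²=125372873.00)
P5 → B (d²=97053840.00)
P6 → X (d²=301540928.00)
P7 → N (d²=15022925.00)

B, S, Q, Q, B, X, N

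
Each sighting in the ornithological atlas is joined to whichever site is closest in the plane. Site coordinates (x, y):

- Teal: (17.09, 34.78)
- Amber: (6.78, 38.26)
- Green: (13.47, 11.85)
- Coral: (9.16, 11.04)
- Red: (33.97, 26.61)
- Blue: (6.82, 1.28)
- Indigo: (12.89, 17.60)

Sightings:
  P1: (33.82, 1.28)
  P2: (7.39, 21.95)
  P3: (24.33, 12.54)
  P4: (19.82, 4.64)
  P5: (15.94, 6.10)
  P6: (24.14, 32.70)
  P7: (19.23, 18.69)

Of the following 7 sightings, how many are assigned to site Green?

4

P1 → Green
P2 → Indigo
P3 → Green
P4 → Green
P5 → Green
P6 → Teal
P7 → Indigo
4 of the 7 go to Green.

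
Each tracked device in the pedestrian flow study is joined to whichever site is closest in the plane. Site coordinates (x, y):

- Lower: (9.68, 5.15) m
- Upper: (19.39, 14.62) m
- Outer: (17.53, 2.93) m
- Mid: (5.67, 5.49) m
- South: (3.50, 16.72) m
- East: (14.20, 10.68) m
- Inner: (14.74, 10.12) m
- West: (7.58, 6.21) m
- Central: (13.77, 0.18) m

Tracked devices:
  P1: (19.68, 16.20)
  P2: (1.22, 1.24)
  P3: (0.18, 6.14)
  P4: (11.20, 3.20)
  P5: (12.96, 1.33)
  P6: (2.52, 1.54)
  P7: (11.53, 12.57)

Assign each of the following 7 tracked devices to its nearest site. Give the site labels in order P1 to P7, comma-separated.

P1 → Upper (d²=2.58)
P2 → Mid (d²=37.87)
P3 → Mid (d²=30.56)
P4 → Lower (d²=6.11)
P5 → Central (d²=1.98)
P6 → Mid (d²=25.52)
P7 → East (d²=10.70)

Upper, Mid, Mid, Lower, Central, Mid, East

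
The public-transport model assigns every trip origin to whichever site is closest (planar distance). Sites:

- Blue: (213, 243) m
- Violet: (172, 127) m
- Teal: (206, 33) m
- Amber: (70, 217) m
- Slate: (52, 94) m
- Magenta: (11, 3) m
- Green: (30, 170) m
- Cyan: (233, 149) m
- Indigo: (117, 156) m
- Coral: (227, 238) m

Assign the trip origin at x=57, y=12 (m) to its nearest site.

Squared distances to each site:
Blue: 77697.000; Violet: 26450.000; Teal: 22642.000; Amber: 42194.000; Slate: 6749.000; Magenta: 2197.000; Green: 25693.000; Cyan: 49745.000; Indigo: 24336.000; Coral: 79976.000.
Minimum at Magenta.

Magenta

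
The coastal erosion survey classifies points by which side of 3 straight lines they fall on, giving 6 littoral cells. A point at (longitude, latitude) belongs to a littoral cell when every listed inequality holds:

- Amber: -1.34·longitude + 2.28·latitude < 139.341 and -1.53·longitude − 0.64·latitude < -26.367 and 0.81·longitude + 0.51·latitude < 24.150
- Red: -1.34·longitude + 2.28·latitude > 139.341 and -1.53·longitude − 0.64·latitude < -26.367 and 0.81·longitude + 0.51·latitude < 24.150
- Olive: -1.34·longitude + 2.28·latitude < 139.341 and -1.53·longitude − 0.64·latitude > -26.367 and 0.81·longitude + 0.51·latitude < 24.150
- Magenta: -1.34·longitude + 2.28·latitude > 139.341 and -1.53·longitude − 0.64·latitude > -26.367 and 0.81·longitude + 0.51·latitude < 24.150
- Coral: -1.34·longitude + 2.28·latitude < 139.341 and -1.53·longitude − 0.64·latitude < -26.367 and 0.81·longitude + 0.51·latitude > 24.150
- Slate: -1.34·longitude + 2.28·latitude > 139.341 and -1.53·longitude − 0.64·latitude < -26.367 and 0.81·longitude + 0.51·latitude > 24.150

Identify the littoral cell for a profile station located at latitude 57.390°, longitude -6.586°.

Red

-1.34·-6.586 + 2.28·57.390 = 139.674, which is > 139.341
-1.53·-6.586 − 0.64·57.390 = -26.653, which is < -26.367
0.81·-6.586 + 0.51·57.390 = 23.934, which is < 24.150
This sign pattern matches Red.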